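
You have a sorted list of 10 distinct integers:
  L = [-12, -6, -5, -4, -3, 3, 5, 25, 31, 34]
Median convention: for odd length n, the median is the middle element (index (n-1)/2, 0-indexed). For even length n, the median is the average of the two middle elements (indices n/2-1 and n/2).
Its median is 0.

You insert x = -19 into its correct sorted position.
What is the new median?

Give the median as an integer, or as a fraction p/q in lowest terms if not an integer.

Answer: -3

Derivation:
Old list (sorted, length 10): [-12, -6, -5, -4, -3, 3, 5, 25, 31, 34]
Old median = 0
Insert x = -19
Old length even (10). Middle pair: indices 4,5 = -3,3.
New length odd (11). New median = single middle element.
x = -19: 0 elements are < x, 10 elements are > x.
New sorted list: [-19, -12, -6, -5, -4, -3, 3, 5, 25, 31, 34]
New median = -3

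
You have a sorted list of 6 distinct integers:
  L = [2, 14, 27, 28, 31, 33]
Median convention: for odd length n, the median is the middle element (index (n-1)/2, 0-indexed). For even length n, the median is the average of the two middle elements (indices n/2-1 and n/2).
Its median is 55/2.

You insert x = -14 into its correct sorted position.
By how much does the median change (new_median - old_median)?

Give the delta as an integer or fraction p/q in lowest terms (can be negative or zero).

Answer: -1/2

Derivation:
Old median = 55/2
After inserting x = -14: new sorted = [-14, 2, 14, 27, 28, 31, 33]
New median = 27
Delta = 27 - 55/2 = -1/2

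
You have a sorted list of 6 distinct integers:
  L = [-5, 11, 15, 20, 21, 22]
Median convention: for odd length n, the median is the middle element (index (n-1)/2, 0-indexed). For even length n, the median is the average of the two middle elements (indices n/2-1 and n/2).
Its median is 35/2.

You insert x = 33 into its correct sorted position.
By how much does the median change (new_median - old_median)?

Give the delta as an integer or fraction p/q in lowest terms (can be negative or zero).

Old median = 35/2
After inserting x = 33: new sorted = [-5, 11, 15, 20, 21, 22, 33]
New median = 20
Delta = 20 - 35/2 = 5/2

Answer: 5/2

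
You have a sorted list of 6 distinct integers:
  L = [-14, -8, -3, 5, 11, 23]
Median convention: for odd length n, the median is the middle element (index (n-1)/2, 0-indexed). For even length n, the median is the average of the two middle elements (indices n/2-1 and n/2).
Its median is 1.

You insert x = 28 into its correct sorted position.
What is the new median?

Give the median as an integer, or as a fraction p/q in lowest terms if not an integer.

Old list (sorted, length 6): [-14, -8, -3, 5, 11, 23]
Old median = 1
Insert x = 28
Old length even (6). Middle pair: indices 2,3 = -3,5.
New length odd (7). New median = single middle element.
x = 28: 6 elements are < x, 0 elements are > x.
New sorted list: [-14, -8, -3, 5, 11, 23, 28]
New median = 5

Answer: 5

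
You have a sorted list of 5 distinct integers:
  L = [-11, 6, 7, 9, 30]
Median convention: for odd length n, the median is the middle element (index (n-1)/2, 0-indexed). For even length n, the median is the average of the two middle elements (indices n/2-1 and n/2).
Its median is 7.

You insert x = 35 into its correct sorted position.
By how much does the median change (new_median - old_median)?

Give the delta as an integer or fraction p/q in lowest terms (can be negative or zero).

Answer: 1

Derivation:
Old median = 7
After inserting x = 35: new sorted = [-11, 6, 7, 9, 30, 35]
New median = 8
Delta = 8 - 7 = 1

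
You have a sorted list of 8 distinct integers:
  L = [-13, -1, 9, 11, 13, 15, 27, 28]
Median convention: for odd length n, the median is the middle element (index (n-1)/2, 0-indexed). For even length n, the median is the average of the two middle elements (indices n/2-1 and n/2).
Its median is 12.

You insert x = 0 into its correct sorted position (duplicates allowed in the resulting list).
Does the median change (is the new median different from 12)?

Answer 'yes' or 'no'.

Old median = 12
Insert x = 0
New median = 11
Changed? yes

Answer: yes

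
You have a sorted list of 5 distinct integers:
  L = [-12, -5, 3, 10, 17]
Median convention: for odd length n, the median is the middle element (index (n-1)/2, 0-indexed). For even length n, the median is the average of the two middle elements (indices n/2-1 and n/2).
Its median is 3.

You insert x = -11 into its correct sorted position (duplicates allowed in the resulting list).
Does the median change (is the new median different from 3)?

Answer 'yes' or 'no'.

Answer: yes

Derivation:
Old median = 3
Insert x = -11
New median = -1
Changed? yes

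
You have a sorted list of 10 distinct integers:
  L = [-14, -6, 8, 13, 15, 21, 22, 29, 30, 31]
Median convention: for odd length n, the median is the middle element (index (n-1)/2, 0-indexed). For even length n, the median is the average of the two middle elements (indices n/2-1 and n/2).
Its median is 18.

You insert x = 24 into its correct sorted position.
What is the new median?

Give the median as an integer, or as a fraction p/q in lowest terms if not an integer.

Old list (sorted, length 10): [-14, -6, 8, 13, 15, 21, 22, 29, 30, 31]
Old median = 18
Insert x = 24
Old length even (10). Middle pair: indices 4,5 = 15,21.
New length odd (11). New median = single middle element.
x = 24: 7 elements are < x, 3 elements are > x.
New sorted list: [-14, -6, 8, 13, 15, 21, 22, 24, 29, 30, 31]
New median = 21

Answer: 21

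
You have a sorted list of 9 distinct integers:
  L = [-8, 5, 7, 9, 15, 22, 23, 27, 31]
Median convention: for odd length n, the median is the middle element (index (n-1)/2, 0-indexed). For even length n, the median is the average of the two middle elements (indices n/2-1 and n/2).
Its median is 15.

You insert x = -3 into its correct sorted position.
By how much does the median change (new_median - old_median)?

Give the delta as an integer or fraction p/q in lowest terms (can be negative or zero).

Answer: -3

Derivation:
Old median = 15
After inserting x = -3: new sorted = [-8, -3, 5, 7, 9, 15, 22, 23, 27, 31]
New median = 12
Delta = 12 - 15 = -3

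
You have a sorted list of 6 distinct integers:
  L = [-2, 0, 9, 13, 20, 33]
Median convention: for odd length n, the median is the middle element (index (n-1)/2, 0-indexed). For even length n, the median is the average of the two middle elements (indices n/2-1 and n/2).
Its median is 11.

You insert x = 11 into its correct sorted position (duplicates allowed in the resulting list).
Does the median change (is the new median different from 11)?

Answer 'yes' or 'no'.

Answer: no

Derivation:
Old median = 11
Insert x = 11
New median = 11
Changed? no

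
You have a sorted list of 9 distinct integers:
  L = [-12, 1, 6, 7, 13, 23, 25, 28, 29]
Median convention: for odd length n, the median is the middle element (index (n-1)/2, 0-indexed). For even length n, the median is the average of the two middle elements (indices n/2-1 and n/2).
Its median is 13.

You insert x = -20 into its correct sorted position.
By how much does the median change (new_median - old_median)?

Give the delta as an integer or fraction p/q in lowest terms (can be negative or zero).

Old median = 13
After inserting x = -20: new sorted = [-20, -12, 1, 6, 7, 13, 23, 25, 28, 29]
New median = 10
Delta = 10 - 13 = -3

Answer: -3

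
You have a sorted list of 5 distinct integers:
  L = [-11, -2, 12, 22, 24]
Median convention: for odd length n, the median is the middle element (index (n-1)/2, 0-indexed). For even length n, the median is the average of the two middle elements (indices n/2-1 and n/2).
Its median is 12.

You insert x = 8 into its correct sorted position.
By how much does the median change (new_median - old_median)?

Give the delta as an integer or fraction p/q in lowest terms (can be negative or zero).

Old median = 12
After inserting x = 8: new sorted = [-11, -2, 8, 12, 22, 24]
New median = 10
Delta = 10 - 12 = -2

Answer: -2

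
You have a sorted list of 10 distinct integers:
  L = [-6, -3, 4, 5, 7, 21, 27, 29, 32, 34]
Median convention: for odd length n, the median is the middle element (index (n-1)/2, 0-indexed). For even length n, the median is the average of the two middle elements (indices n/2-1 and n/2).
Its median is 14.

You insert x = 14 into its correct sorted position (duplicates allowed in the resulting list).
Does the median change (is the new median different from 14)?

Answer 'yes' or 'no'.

Answer: no

Derivation:
Old median = 14
Insert x = 14
New median = 14
Changed? no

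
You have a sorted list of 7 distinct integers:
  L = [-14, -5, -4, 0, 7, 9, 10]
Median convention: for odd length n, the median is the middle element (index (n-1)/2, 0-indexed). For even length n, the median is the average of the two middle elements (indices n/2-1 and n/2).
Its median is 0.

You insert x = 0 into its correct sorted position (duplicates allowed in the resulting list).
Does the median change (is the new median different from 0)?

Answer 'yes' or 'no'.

Old median = 0
Insert x = 0
New median = 0
Changed? no

Answer: no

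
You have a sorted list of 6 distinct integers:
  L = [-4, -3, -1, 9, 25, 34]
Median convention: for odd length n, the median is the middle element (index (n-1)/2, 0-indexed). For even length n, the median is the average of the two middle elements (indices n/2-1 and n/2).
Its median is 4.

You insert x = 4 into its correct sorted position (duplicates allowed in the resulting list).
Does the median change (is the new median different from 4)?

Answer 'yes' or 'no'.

Old median = 4
Insert x = 4
New median = 4
Changed? no

Answer: no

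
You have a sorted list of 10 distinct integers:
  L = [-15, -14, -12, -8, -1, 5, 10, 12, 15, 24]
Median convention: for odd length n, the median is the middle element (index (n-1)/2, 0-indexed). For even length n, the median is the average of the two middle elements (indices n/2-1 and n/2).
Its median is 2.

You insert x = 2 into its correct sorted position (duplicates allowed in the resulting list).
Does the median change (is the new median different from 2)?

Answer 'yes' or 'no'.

Old median = 2
Insert x = 2
New median = 2
Changed? no

Answer: no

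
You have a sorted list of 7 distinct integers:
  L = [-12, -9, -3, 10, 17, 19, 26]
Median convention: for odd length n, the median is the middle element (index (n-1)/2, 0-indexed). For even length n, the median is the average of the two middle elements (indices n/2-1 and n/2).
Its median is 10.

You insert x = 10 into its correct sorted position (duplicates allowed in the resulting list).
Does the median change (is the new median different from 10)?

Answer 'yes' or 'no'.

Old median = 10
Insert x = 10
New median = 10
Changed? no

Answer: no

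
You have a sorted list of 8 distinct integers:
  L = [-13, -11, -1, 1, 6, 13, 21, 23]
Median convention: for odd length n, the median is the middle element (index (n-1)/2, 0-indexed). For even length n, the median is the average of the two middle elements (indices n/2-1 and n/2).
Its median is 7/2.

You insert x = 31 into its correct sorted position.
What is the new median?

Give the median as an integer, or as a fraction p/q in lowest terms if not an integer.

Old list (sorted, length 8): [-13, -11, -1, 1, 6, 13, 21, 23]
Old median = 7/2
Insert x = 31
Old length even (8). Middle pair: indices 3,4 = 1,6.
New length odd (9). New median = single middle element.
x = 31: 8 elements are < x, 0 elements are > x.
New sorted list: [-13, -11, -1, 1, 6, 13, 21, 23, 31]
New median = 6

Answer: 6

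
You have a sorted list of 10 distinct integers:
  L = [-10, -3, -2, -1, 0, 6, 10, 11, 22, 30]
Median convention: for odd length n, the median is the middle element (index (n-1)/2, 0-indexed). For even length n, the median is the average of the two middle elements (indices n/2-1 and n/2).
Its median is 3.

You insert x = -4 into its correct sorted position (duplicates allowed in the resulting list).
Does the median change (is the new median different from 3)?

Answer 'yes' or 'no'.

Old median = 3
Insert x = -4
New median = 0
Changed? yes

Answer: yes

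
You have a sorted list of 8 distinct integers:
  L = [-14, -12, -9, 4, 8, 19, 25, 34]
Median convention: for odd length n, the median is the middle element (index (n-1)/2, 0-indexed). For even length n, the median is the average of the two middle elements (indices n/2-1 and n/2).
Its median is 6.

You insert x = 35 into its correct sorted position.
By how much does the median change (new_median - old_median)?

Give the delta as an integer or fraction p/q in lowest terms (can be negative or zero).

Answer: 2

Derivation:
Old median = 6
After inserting x = 35: new sorted = [-14, -12, -9, 4, 8, 19, 25, 34, 35]
New median = 8
Delta = 8 - 6 = 2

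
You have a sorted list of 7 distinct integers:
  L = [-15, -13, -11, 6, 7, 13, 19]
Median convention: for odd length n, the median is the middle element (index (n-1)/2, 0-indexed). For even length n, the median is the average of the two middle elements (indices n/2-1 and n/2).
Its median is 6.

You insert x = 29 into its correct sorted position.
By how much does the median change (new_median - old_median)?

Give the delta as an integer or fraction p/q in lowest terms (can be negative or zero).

Old median = 6
After inserting x = 29: new sorted = [-15, -13, -11, 6, 7, 13, 19, 29]
New median = 13/2
Delta = 13/2 - 6 = 1/2

Answer: 1/2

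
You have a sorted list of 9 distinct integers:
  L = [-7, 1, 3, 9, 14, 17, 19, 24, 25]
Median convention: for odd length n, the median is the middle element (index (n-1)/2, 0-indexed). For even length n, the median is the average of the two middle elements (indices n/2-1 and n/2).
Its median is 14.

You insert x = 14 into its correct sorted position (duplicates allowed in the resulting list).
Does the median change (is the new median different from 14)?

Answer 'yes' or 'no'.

Old median = 14
Insert x = 14
New median = 14
Changed? no

Answer: no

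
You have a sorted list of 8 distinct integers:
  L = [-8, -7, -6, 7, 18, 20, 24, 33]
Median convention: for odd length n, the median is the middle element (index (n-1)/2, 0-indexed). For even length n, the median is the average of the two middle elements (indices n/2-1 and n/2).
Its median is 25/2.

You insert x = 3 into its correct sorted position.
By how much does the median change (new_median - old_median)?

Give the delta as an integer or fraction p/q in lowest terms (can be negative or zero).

Answer: -11/2

Derivation:
Old median = 25/2
After inserting x = 3: new sorted = [-8, -7, -6, 3, 7, 18, 20, 24, 33]
New median = 7
Delta = 7 - 25/2 = -11/2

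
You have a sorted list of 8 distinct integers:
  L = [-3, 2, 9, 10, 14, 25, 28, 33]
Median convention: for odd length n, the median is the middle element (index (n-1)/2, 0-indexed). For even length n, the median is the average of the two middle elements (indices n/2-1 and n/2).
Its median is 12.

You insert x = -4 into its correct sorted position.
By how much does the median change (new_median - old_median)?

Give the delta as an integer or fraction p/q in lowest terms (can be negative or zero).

Answer: -2

Derivation:
Old median = 12
After inserting x = -4: new sorted = [-4, -3, 2, 9, 10, 14, 25, 28, 33]
New median = 10
Delta = 10 - 12 = -2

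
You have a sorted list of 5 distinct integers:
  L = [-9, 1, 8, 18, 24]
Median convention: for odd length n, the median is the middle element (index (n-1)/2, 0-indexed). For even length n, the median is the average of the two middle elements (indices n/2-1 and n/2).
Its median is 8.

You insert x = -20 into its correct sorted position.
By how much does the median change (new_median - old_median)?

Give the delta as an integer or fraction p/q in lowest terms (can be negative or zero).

Old median = 8
After inserting x = -20: new sorted = [-20, -9, 1, 8, 18, 24]
New median = 9/2
Delta = 9/2 - 8 = -7/2

Answer: -7/2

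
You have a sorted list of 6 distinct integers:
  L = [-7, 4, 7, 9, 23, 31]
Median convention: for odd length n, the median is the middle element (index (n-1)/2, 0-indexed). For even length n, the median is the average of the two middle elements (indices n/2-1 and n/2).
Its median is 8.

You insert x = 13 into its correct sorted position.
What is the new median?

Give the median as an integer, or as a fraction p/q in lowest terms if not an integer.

Answer: 9

Derivation:
Old list (sorted, length 6): [-7, 4, 7, 9, 23, 31]
Old median = 8
Insert x = 13
Old length even (6). Middle pair: indices 2,3 = 7,9.
New length odd (7). New median = single middle element.
x = 13: 4 elements are < x, 2 elements are > x.
New sorted list: [-7, 4, 7, 9, 13, 23, 31]
New median = 9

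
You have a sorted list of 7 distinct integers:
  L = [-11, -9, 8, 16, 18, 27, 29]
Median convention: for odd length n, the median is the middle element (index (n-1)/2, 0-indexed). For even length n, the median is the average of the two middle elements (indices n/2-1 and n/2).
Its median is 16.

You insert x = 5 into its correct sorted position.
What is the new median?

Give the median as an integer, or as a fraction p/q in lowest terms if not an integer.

Answer: 12

Derivation:
Old list (sorted, length 7): [-11, -9, 8, 16, 18, 27, 29]
Old median = 16
Insert x = 5
Old length odd (7). Middle was index 3 = 16.
New length even (8). New median = avg of two middle elements.
x = 5: 2 elements are < x, 5 elements are > x.
New sorted list: [-11, -9, 5, 8, 16, 18, 27, 29]
New median = 12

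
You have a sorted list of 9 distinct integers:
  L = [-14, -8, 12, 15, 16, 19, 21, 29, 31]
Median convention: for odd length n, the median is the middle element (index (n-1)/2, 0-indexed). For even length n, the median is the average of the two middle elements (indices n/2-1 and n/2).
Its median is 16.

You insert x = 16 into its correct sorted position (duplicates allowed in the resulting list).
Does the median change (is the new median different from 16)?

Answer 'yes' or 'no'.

Old median = 16
Insert x = 16
New median = 16
Changed? no

Answer: no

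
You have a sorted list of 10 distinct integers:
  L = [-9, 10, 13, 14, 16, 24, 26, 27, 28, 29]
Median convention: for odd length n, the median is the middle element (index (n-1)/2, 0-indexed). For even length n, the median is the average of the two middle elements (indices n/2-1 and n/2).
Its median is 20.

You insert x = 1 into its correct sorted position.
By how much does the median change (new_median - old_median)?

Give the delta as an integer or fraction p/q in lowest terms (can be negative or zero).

Answer: -4

Derivation:
Old median = 20
After inserting x = 1: new sorted = [-9, 1, 10, 13, 14, 16, 24, 26, 27, 28, 29]
New median = 16
Delta = 16 - 20 = -4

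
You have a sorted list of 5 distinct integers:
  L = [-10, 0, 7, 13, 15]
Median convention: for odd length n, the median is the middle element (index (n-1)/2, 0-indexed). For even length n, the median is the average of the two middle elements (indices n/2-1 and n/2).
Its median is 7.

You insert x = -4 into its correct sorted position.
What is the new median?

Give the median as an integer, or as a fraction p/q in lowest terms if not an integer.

Answer: 7/2

Derivation:
Old list (sorted, length 5): [-10, 0, 7, 13, 15]
Old median = 7
Insert x = -4
Old length odd (5). Middle was index 2 = 7.
New length even (6). New median = avg of two middle elements.
x = -4: 1 elements are < x, 4 elements are > x.
New sorted list: [-10, -4, 0, 7, 13, 15]
New median = 7/2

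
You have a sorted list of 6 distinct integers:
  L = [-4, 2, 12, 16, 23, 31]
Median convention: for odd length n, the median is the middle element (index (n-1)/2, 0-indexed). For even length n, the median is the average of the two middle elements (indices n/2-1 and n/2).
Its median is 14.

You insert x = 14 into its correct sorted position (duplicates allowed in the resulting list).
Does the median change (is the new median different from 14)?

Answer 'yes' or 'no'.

Old median = 14
Insert x = 14
New median = 14
Changed? no

Answer: no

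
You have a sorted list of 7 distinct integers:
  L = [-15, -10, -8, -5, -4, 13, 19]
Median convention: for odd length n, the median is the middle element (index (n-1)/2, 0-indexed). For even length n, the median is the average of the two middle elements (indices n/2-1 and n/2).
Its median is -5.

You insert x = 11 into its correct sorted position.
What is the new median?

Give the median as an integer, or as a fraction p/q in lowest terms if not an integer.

Old list (sorted, length 7): [-15, -10, -8, -5, -4, 13, 19]
Old median = -5
Insert x = 11
Old length odd (7). Middle was index 3 = -5.
New length even (8). New median = avg of two middle elements.
x = 11: 5 elements are < x, 2 elements are > x.
New sorted list: [-15, -10, -8, -5, -4, 11, 13, 19]
New median = -9/2

Answer: -9/2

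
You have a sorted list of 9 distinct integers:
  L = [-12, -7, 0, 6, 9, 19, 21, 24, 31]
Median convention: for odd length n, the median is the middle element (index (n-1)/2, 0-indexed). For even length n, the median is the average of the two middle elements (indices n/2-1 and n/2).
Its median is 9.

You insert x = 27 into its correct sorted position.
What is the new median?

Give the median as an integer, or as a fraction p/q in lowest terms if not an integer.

Old list (sorted, length 9): [-12, -7, 0, 6, 9, 19, 21, 24, 31]
Old median = 9
Insert x = 27
Old length odd (9). Middle was index 4 = 9.
New length even (10). New median = avg of two middle elements.
x = 27: 8 elements are < x, 1 elements are > x.
New sorted list: [-12, -7, 0, 6, 9, 19, 21, 24, 27, 31]
New median = 14

Answer: 14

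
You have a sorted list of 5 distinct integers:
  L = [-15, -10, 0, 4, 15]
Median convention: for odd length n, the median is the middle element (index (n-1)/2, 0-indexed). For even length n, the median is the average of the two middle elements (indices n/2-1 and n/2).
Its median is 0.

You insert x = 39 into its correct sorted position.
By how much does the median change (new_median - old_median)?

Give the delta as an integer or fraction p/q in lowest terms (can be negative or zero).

Old median = 0
After inserting x = 39: new sorted = [-15, -10, 0, 4, 15, 39]
New median = 2
Delta = 2 - 0 = 2

Answer: 2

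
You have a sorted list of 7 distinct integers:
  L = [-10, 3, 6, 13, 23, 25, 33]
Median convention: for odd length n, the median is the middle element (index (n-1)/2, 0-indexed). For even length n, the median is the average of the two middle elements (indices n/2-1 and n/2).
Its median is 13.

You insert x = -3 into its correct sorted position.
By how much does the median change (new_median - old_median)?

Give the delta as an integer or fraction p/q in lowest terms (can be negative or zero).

Answer: -7/2

Derivation:
Old median = 13
After inserting x = -3: new sorted = [-10, -3, 3, 6, 13, 23, 25, 33]
New median = 19/2
Delta = 19/2 - 13 = -7/2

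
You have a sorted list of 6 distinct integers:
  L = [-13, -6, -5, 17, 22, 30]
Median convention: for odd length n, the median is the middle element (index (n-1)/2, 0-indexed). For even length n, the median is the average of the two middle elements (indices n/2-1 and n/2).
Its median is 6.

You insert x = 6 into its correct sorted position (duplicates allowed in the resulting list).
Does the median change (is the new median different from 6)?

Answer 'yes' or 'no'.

Answer: no

Derivation:
Old median = 6
Insert x = 6
New median = 6
Changed? no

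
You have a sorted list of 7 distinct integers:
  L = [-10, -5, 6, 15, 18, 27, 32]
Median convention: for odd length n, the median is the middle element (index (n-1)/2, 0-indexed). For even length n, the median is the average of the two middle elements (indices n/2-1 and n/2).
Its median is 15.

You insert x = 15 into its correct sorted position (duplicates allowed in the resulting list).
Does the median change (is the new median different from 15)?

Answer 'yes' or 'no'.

Answer: no

Derivation:
Old median = 15
Insert x = 15
New median = 15
Changed? no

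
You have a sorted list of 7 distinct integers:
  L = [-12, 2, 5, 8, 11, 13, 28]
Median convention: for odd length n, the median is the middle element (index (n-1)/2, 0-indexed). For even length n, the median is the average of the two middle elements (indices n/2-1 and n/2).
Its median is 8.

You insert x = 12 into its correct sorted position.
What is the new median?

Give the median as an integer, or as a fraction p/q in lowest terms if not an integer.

Answer: 19/2

Derivation:
Old list (sorted, length 7): [-12, 2, 5, 8, 11, 13, 28]
Old median = 8
Insert x = 12
Old length odd (7). Middle was index 3 = 8.
New length even (8). New median = avg of two middle elements.
x = 12: 5 elements are < x, 2 elements are > x.
New sorted list: [-12, 2, 5, 8, 11, 12, 13, 28]
New median = 19/2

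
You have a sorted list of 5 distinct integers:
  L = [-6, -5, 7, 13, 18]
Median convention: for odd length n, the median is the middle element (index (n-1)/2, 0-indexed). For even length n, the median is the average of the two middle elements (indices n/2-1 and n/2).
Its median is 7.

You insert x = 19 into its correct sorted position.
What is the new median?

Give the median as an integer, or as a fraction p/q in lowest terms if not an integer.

Old list (sorted, length 5): [-6, -5, 7, 13, 18]
Old median = 7
Insert x = 19
Old length odd (5). Middle was index 2 = 7.
New length even (6). New median = avg of two middle elements.
x = 19: 5 elements are < x, 0 elements are > x.
New sorted list: [-6, -5, 7, 13, 18, 19]
New median = 10

Answer: 10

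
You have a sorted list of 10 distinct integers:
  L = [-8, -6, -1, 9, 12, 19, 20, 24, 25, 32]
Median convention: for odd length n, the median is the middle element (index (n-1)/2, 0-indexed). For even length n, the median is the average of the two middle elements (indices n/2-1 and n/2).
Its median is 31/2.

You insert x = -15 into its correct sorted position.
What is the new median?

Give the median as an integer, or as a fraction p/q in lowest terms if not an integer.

Old list (sorted, length 10): [-8, -6, -1, 9, 12, 19, 20, 24, 25, 32]
Old median = 31/2
Insert x = -15
Old length even (10). Middle pair: indices 4,5 = 12,19.
New length odd (11). New median = single middle element.
x = -15: 0 elements are < x, 10 elements are > x.
New sorted list: [-15, -8, -6, -1, 9, 12, 19, 20, 24, 25, 32]
New median = 12

Answer: 12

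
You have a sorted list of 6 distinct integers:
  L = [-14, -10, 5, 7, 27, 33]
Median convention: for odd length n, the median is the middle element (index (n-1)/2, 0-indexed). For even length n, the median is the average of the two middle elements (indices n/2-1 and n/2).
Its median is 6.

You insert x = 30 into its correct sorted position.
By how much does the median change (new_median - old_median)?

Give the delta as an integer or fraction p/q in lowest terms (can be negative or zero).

Answer: 1

Derivation:
Old median = 6
After inserting x = 30: new sorted = [-14, -10, 5, 7, 27, 30, 33]
New median = 7
Delta = 7 - 6 = 1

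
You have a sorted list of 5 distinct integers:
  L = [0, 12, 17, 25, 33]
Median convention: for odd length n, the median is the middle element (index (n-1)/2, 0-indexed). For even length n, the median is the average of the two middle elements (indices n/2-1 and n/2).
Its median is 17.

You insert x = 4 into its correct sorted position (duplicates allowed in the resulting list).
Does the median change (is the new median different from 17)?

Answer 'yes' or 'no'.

Answer: yes

Derivation:
Old median = 17
Insert x = 4
New median = 29/2
Changed? yes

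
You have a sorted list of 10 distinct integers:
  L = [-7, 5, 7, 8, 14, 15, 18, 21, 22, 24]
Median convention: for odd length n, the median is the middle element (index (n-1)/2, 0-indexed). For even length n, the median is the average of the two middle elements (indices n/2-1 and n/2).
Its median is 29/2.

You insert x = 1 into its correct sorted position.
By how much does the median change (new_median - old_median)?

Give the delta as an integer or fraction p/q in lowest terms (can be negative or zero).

Answer: -1/2

Derivation:
Old median = 29/2
After inserting x = 1: new sorted = [-7, 1, 5, 7, 8, 14, 15, 18, 21, 22, 24]
New median = 14
Delta = 14 - 29/2 = -1/2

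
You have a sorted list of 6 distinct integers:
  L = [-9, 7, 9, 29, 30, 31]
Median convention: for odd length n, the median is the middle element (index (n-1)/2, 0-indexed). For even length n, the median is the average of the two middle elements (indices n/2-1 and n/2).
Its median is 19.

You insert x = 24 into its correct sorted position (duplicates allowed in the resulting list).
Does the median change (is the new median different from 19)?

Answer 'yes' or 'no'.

Answer: yes

Derivation:
Old median = 19
Insert x = 24
New median = 24
Changed? yes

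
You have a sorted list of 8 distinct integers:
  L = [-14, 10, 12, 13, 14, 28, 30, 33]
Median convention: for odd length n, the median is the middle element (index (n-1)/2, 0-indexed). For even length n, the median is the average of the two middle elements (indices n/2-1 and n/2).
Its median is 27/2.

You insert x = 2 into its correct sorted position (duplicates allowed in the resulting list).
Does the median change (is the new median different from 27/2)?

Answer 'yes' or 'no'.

Answer: yes

Derivation:
Old median = 27/2
Insert x = 2
New median = 13
Changed? yes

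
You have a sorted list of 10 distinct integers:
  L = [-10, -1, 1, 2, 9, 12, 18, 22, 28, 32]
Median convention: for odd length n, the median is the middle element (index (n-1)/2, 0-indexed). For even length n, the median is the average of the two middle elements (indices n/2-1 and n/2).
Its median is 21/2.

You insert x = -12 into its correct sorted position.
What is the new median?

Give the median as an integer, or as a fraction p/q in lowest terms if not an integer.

Answer: 9

Derivation:
Old list (sorted, length 10): [-10, -1, 1, 2, 9, 12, 18, 22, 28, 32]
Old median = 21/2
Insert x = -12
Old length even (10). Middle pair: indices 4,5 = 9,12.
New length odd (11). New median = single middle element.
x = -12: 0 elements are < x, 10 elements are > x.
New sorted list: [-12, -10, -1, 1, 2, 9, 12, 18, 22, 28, 32]
New median = 9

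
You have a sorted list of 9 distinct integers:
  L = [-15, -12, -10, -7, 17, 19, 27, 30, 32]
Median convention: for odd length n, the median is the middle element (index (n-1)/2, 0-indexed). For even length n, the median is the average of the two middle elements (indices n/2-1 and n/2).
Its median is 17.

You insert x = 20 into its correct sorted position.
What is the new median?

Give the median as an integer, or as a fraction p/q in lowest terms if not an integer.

Old list (sorted, length 9): [-15, -12, -10, -7, 17, 19, 27, 30, 32]
Old median = 17
Insert x = 20
Old length odd (9). Middle was index 4 = 17.
New length even (10). New median = avg of two middle elements.
x = 20: 6 elements are < x, 3 elements are > x.
New sorted list: [-15, -12, -10, -7, 17, 19, 20, 27, 30, 32]
New median = 18

Answer: 18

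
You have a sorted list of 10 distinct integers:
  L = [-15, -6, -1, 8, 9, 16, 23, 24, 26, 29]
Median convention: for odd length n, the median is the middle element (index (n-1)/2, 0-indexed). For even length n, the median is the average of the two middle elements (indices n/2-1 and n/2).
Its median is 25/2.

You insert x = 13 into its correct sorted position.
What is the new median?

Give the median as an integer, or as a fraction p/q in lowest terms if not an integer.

Answer: 13

Derivation:
Old list (sorted, length 10): [-15, -6, -1, 8, 9, 16, 23, 24, 26, 29]
Old median = 25/2
Insert x = 13
Old length even (10). Middle pair: indices 4,5 = 9,16.
New length odd (11). New median = single middle element.
x = 13: 5 elements are < x, 5 elements are > x.
New sorted list: [-15, -6, -1, 8, 9, 13, 16, 23, 24, 26, 29]
New median = 13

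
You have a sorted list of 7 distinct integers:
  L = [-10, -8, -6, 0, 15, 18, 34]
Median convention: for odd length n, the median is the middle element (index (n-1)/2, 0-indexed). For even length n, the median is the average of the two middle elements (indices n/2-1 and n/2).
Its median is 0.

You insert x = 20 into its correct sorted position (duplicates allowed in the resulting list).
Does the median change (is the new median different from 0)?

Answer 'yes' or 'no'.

Answer: yes

Derivation:
Old median = 0
Insert x = 20
New median = 15/2
Changed? yes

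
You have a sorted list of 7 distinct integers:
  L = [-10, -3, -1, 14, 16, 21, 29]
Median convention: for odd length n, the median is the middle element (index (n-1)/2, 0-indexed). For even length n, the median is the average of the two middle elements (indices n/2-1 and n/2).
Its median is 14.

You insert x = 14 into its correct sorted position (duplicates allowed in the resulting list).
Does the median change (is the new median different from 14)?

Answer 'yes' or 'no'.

Answer: no

Derivation:
Old median = 14
Insert x = 14
New median = 14
Changed? no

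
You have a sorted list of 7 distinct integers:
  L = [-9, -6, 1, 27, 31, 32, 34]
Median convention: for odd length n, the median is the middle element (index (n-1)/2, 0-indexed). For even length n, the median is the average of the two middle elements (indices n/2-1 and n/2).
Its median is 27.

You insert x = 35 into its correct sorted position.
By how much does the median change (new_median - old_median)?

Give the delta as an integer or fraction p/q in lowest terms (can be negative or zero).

Old median = 27
After inserting x = 35: new sorted = [-9, -6, 1, 27, 31, 32, 34, 35]
New median = 29
Delta = 29 - 27 = 2

Answer: 2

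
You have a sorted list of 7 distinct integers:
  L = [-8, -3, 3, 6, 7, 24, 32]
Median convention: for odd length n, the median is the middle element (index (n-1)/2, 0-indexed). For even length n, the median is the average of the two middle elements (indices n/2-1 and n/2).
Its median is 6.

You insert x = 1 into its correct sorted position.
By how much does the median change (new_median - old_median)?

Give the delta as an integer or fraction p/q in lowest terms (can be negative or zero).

Answer: -3/2

Derivation:
Old median = 6
After inserting x = 1: new sorted = [-8, -3, 1, 3, 6, 7, 24, 32]
New median = 9/2
Delta = 9/2 - 6 = -3/2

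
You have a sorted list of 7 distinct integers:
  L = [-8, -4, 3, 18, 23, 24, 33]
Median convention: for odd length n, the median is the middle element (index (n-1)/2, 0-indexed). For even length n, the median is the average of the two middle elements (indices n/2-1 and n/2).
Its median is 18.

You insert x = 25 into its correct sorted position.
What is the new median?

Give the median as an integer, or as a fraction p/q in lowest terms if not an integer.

Answer: 41/2

Derivation:
Old list (sorted, length 7): [-8, -4, 3, 18, 23, 24, 33]
Old median = 18
Insert x = 25
Old length odd (7). Middle was index 3 = 18.
New length even (8). New median = avg of two middle elements.
x = 25: 6 elements are < x, 1 elements are > x.
New sorted list: [-8, -4, 3, 18, 23, 24, 25, 33]
New median = 41/2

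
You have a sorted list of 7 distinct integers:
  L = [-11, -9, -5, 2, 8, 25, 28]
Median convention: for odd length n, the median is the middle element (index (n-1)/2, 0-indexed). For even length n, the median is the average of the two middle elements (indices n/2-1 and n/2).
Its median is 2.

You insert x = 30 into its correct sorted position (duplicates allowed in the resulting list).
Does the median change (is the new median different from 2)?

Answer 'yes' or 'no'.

Answer: yes

Derivation:
Old median = 2
Insert x = 30
New median = 5
Changed? yes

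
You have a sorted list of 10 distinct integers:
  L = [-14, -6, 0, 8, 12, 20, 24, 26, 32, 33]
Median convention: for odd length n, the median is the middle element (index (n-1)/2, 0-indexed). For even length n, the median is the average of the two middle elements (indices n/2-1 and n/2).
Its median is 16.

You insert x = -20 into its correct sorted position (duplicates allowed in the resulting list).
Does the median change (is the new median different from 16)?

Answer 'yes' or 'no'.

Answer: yes

Derivation:
Old median = 16
Insert x = -20
New median = 12
Changed? yes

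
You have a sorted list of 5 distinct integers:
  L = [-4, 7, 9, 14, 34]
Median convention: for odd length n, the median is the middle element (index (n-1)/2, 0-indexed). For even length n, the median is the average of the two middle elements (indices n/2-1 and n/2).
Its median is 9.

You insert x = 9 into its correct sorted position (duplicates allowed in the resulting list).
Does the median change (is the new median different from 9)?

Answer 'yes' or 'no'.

Answer: no

Derivation:
Old median = 9
Insert x = 9
New median = 9
Changed? no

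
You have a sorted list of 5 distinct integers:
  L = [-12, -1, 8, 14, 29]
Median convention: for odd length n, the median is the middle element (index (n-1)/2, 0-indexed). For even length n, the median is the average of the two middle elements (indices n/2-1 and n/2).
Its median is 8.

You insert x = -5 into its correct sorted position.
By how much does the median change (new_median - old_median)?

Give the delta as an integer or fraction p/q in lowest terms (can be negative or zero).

Answer: -9/2

Derivation:
Old median = 8
After inserting x = -5: new sorted = [-12, -5, -1, 8, 14, 29]
New median = 7/2
Delta = 7/2 - 8 = -9/2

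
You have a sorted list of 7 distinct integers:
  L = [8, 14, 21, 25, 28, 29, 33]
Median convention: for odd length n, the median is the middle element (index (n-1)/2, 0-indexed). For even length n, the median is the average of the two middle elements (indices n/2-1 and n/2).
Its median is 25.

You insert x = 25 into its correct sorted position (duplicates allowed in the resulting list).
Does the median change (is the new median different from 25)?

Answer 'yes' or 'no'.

Answer: no

Derivation:
Old median = 25
Insert x = 25
New median = 25
Changed? no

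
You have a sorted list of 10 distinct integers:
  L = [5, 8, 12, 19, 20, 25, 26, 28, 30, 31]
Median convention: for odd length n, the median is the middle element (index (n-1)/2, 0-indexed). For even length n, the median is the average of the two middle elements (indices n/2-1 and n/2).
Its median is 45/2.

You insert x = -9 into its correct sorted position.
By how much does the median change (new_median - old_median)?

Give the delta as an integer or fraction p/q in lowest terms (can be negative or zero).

Answer: -5/2

Derivation:
Old median = 45/2
After inserting x = -9: new sorted = [-9, 5, 8, 12, 19, 20, 25, 26, 28, 30, 31]
New median = 20
Delta = 20 - 45/2 = -5/2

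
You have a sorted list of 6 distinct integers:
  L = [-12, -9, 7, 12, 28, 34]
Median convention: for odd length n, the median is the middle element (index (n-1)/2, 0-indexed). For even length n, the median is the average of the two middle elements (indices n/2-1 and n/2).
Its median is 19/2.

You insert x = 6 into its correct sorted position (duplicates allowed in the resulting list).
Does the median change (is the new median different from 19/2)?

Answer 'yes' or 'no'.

Old median = 19/2
Insert x = 6
New median = 7
Changed? yes

Answer: yes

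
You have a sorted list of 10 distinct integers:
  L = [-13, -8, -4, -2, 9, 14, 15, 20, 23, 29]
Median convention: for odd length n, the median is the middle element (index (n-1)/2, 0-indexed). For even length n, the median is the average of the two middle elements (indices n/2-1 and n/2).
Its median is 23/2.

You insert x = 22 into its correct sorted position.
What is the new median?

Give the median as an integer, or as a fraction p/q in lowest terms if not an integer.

Old list (sorted, length 10): [-13, -8, -4, -2, 9, 14, 15, 20, 23, 29]
Old median = 23/2
Insert x = 22
Old length even (10). Middle pair: indices 4,5 = 9,14.
New length odd (11). New median = single middle element.
x = 22: 8 elements are < x, 2 elements are > x.
New sorted list: [-13, -8, -4, -2, 9, 14, 15, 20, 22, 23, 29]
New median = 14

Answer: 14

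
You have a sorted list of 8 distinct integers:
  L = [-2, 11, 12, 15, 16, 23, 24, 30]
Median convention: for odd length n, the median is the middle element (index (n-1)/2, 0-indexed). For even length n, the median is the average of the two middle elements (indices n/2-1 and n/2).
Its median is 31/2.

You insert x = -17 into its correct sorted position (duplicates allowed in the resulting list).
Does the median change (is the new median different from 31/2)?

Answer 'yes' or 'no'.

Answer: yes

Derivation:
Old median = 31/2
Insert x = -17
New median = 15
Changed? yes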